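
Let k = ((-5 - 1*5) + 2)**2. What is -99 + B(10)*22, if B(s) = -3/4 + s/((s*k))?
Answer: -3685/32 ≈ -115.16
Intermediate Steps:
k = 64 (k = ((-5 - 5) + 2)**2 = (-10 + 2)**2 = (-8)**2 = 64)
B(s) = -47/64 (B(s) = -3/4 + s/((s*64)) = -3*1/4 + s/((64*s)) = -3/4 + s*(1/(64*s)) = -3/4 + 1/64 = -47/64)
-99 + B(10)*22 = -99 - 47/64*22 = -99 - 517/32 = -3685/32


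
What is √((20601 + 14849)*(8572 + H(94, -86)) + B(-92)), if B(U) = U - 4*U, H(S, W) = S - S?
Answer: 2*√75969419 ≈ 17432.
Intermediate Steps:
H(S, W) = 0
B(U) = -3*U
√((20601 + 14849)*(8572 + H(94, -86)) + B(-92)) = √((20601 + 14849)*(8572 + 0) - 3*(-92)) = √(35450*8572 + 276) = √(303877400 + 276) = √303877676 = 2*√75969419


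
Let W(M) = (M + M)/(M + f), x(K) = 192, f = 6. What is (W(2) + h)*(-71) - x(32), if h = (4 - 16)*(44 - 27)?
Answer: 28513/2 ≈ 14257.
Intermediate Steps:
h = -204 (h = -12*17 = -204)
W(M) = 2*M/(6 + M) (W(M) = (M + M)/(M + 6) = (2*M)/(6 + M) = 2*M/(6 + M))
(W(2) + h)*(-71) - x(32) = (2*2/(6 + 2) - 204)*(-71) - 1*192 = (2*2/8 - 204)*(-71) - 192 = (2*2*(1/8) - 204)*(-71) - 192 = (1/2 - 204)*(-71) - 192 = -407/2*(-71) - 192 = 28897/2 - 192 = 28513/2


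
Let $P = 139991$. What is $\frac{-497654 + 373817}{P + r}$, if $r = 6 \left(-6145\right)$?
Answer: $- \frac{123837}{103121} \approx -1.2009$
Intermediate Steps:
$r = -36870$
$\frac{-497654 + 373817}{P + r} = \frac{-497654 + 373817}{139991 - 36870} = - \frac{123837}{103121}$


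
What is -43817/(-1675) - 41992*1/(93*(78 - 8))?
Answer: 21491207/1090425 ≈ 19.709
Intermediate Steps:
-43817/(-1675) - 41992*1/(93*(78 - 8)) = -43817*(-1/1675) - 41992/(93*70) = 43817/1675 - 41992/6510 = 43817/1675 - 41992*1/6510 = 43817/1675 - 20996/3255 = 21491207/1090425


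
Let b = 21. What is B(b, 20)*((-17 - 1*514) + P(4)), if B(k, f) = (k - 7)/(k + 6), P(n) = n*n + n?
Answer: -7154/27 ≈ -264.96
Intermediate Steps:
P(n) = n + n² (P(n) = n² + n = n + n²)
B(k, f) = (-7 + k)/(6 + k)
B(b, 20)*((-17 - 1*514) + P(4)) = ((-7 + 21)/(6 + 21))*((-17 - 1*514) + 4*(1 + 4)) = (14/27)*((-17 - 514) + 4*5) = ((1/27)*14)*(-531 + 20) = (14/27)*(-511) = -7154/27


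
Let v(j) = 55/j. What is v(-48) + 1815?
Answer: 87065/48 ≈ 1813.9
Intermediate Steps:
v(-48) + 1815 = 55/(-48) + 1815 = 55*(-1/48) + 1815 = -55/48 + 1815 = 87065/48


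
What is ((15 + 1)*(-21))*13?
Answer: -4368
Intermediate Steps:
((15 + 1)*(-21))*13 = (16*(-21))*13 = -336*13 = -4368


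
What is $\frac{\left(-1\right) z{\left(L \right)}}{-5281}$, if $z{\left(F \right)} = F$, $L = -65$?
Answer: $- \frac{65}{5281} \approx -0.012308$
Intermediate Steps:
$\frac{\left(-1\right) z{\left(L \right)}}{-5281} = \frac{\left(-1\right) \left(-65\right)}{-5281} = 65 \left(- \frac{1}{5281}\right) = - \frac{65}{5281}$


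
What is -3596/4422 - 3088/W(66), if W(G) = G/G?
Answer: -6829366/2211 ≈ -3088.8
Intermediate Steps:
W(G) = 1
-3596/4422 - 3088/W(66) = -3596/4422 - 3088/1 = -3596*1/4422 - 3088*1 = -1798/2211 - 3088 = -6829366/2211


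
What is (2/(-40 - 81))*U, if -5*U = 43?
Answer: 86/605 ≈ 0.14215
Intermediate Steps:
U = -43/5 (U = -1/5*43 = -43/5 ≈ -8.6000)
(2/(-40 - 81))*U = (2/(-40 - 81))*(-43/5) = (2/(-121))*(-43/5) = -1/121*2*(-43/5) = -2/121*(-43/5) = 86/605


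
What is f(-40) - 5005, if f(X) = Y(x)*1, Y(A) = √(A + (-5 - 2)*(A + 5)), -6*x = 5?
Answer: -5005 + I*√30 ≈ -5005.0 + 5.4772*I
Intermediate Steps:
x = -⅚ (x = -⅙*5 = -⅚ ≈ -0.83333)
Y(A) = √(-35 - 6*A) (Y(A) = √(A - 7*(5 + A)) = √(A + (-35 - 7*A)) = √(-35 - 6*A))
f(X) = I*√30 (f(X) = √(-35 - 6*(-⅚))*1 = √(-35 + 5)*1 = √(-30)*1 = (I*√30)*1 = I*√30)
f(-40) - 5005 = I*√30 - 5005 = -5005 + I*√30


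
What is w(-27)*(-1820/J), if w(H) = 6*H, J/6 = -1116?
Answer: -1365/31 ≈ -44.032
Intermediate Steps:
J = -6696 (J = 6*(-1116) = -6696)
w(-27)*(-1820/J) = (6*(-27))*(-1820/(-6696)) = -(-294840)*(-1)/6696 = -162*455/1674 = -1365/31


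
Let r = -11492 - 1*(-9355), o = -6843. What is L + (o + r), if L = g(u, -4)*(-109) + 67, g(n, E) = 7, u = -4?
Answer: -9676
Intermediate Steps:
r = -2137 (r = -11492 + 9355 = -2137)
L = -696 (L = 7*(-109) + 67 = -763 + 67 = -696)
L + (o + r) = -696 + (-6843 - 2137) = -696 - 8980 = -9676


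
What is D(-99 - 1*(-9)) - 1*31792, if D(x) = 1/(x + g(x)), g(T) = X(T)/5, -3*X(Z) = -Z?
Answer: -3052033/96 ≈ -31792.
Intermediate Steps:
X(Z) = Z/3 (X(Z) = -(-1)*Z/3 = Z/3)
g(T) = T/15 (g(T) = (T/3)/5 = (T/3)*(⅕) = T/15)
D(x) = 15/(16*x) (D(x) = 1/(x + x/15) = 1/(16*x/15) = 15/(16*x))
D(-99 - 1*(-9)) - 1*31792 = 15/(16*(-99 - 1*(-9))) - 1*31792 = 15/(16*(-99 + 9)) - 31792 = (15/16)/(-90) - 31792 = (15/16)*(-1/90) - 31792 = -1/96 - 31792 = -3052033/96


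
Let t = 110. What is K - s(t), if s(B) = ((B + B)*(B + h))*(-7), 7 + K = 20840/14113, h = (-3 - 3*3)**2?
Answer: 5520363129/14113 ≈ 3.9115e+5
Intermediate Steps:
h = 144 (h = (-3 - 9)**2 = (-12)**2 = 144)
K = -77951/14113 (K = -7 + 20840/14113 = -77951/14113 ≈ -5.5233)
s(B) = -14*B*(144 + B) (s(B) = ((B + B)*(B + 144))*(-7) = ((2*B)*(144 + B))*(-7) = (2*B*(144 + B))*(-7) = -14*B*(144 + B))
K - s(t) = -77951/14113 - (-14)*110*(144 + 110) = -77951/14113 - (-14)*110*254 = -77951/14113 - 1*(-391160) = -77951/14113 + 391160 = 5520363129/14113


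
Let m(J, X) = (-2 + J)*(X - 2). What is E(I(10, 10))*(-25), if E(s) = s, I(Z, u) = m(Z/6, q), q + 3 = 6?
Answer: 25/3 ≈ 8.3333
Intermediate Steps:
q = 3 (q = -3 + 6 = 3)
m(J, X) = (-2 + J)*(-2 + X)
I(Z, u) = -2 + Z/6 (I(Z, u) = 4 - 2*Z/6 - 2*3 + (Z/6)*3 = 4 - 2*Z/6 - 6 + (Z*(⅙))*3 = 4 - Z/3 - 6 + (Z/6)*3 = 4 - Z/3 - 6 + Z/2 = -2 + Z/6)
E(I(10, 10))*(-25) = (-2 + (⅙)*10)*(-25) = (-2 + 5/3)*(-25) = -⅓*(-25) = 25/3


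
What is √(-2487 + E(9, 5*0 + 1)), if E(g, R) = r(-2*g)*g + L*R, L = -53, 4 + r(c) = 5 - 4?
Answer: I*√2567 ≈ 50.666*I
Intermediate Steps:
r(c) = -3 (r(c) = -4 + (5 - 4) = -4 + 1 = -3)
E(g, R) = -53*R - 3*g (E(g, R) = -3*g - 53*R = -53*R - 3*g)
√(-2487 + E(9, 5*0 + 1)) = √(-2487 + (-53*(5*0 + 1) - 3*9)) = √(-2487 + (-53*(0 + 1) - 27)) = √(-2487 + (-53*1 - 27)) = √(-2487 + (-53 - 27)) = √(-2487 - 80) = √(-2567) = I*√2567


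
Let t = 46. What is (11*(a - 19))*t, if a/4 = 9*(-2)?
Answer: -46046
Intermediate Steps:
a = -72 (a = 4*(9*(-2)) = 4*(-18) = -72)
(11*(a - 19))*t = (11*(-72 - 19))*46 = (11*(-91))*46 = -1001*46 = -46046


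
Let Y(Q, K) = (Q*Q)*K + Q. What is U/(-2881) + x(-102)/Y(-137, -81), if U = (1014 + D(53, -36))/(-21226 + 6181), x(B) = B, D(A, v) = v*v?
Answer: 264444595/2196744173959 ≈ 0.00012038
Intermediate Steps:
D(A, v) = v²
U = -154/1003 (U = (1014 + (-36)²)/(-21226 + 6181) = (1014 + 1296)/(-15045) = 2310*(-1/15045) = -154/1003 ≈ -0.15354)
Y(Q, K) = Q + K*Q² (Y(Q, K) = Q²*K + Q = K*Q² + Q = Q + K*Q²)
U/(-2881) + x(-102)/Y(-137, -81) = -154/1003/(-2881) - 102*(-1/(137*(1 - 81*(-137)))) = -154/1003*(-1/2881) - 102*(-1/(137*(1 + 11097))) = 154/2889643 - 102/((-137*11098)) = 154/2889643 - 102/(-1520426) = 154/2889643 - 102*(-1/1520426) = 154/2889643 + 51/760213 = 264444595/2196744173959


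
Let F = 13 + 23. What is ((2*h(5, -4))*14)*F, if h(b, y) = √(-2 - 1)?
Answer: 1008*I*√3 ≈ 1745.9*I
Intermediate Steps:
F = 36
h(b, y) = I*√3 (h(b, y) = √(-3) = I*√3)
((2*h(5, -4))*14)*F = ((2*(I*√3))*14)*36 = ((2*I*√3)*14)*36 = (28*I*√3)*36 = 1008*I*√3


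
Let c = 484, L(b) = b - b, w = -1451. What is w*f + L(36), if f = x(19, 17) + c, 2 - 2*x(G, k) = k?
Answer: -1382803/2 ≈ -6.9140e+5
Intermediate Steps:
L(b) = 0
x(G, k) = 1 - k/2
f = 953/2 (f = (1 - 1/2*17) + 484 = (1 - 17/2) + 484 = -15/2 + 484 = 953/2 ≈ 476.50)
w*f + L(36) = -1451*953/2 + 0 = -1382803/2 + 0 = -1382803/2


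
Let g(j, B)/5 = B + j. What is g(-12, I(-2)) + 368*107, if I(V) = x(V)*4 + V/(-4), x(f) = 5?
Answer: 78837/2 ≈ 39419.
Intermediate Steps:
I(V) = 20 - V/4 (I(V) = 5*4 + V/(-4) = 20 + V*(-1/4) = 20 - V/4)
g(j, B) = 5*B + 5*j (g(j, B) = 5*(B + j) = 5*B + 5*j)
g(-12, I(-2)) + 368*107 = (5*(20 - 1/4*(-2)) + 5*(-12)) + 368*107 = (5*(20 + 1/2) - 60) + 39376 = (5*(41/2) - 60) + 39376 = (205/2 - 60) + 39376 = 85/2 + 39376 = 78837/2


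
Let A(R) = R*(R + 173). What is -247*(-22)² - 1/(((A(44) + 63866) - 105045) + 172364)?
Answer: -16824348685/140733 ≈ -1.1955e+5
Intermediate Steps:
A(R) = R*(173 + R)
-247*(-22)² - 1/(((A(44) + 63866) - 105045) + 172364) = -247*(-22)² - 1/(((44*(173 + 44) + 63866) - 105045) + 172364) = -247*484 - 1/(((44*217 + 63866) - 105045) + 172364) = -119548 - 1/(((9548 + 63866) - 105045) + 172364) = -119548 - 1/((73414 - 105045) + 172364) = -119548 - 1/(-31631 + 172364) = -119548 - 1/140733 = -16824348685/140733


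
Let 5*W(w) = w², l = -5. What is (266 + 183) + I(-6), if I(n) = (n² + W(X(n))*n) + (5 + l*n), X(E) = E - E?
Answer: 520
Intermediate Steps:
X(E) = 0
W(w) = w²/5
I(n) = 5 + n² - 5*n (I(n) = (n² + ((⅕)*0²)*n) + (5 - 5*n) = (n² + ((⅕)*0)*n) + (5 - 5*n) = (n² + 0*n) + (5 - 5*n) = (n² + 0) + (5 - 5*n) = n² + (5 - 5*n) = 5 + n² - 5*n)
(266 + 183) + I(-6) = (266 + 183) + (5 + (-6)² - 5*(-6)) = 449 + (5 + 36 + 30) = 449 + 71 = 520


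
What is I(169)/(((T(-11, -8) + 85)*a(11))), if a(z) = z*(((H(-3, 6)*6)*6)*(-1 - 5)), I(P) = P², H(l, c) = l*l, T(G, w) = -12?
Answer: -28561/1561032 ≈ -0.018296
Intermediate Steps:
H(l, c) = l²
a(z) = -1944*z (a(z) = z*((((-3)²*6)*6)*(-1 - 5)) = z*(((9*6)*6)*(-6)) = z*((54*6)*(-6)) = z*(324*(-6)) = z*(-1944) = -1944*z)
I(169)/(((T(-11, -8) + 85)*a(11))) = 169²/(((-12 + 85)*(-1944*11))) = 28561/((73*(-21384))) = 28561/(-1561032) = 28561*(-1/1561032) = -28561/1561032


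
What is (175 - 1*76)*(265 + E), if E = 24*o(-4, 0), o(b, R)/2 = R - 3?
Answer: 11979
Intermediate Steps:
o(b, R) = -6 + 2*R (o(b, R) = 2*(R - 3) = 2*(-3 + R) = -6 + 2*R)
E = -144 (E = 24*(-6 + 2*0) = 24*(-6 + 0) = 24*(-6) = -144)
(175 - 1*76)*(265 + E) = (175 - 1*76)*(265 - 144) = (175 - 76)*121 = 99*121 = 11979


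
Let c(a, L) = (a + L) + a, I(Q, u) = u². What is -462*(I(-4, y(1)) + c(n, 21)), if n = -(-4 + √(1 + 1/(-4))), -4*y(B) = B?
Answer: -107415/8 + 462*√3 ≈ -12627.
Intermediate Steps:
y(B) = -B/4
n = 4 - √3/2 (n = -(-4 + √(1 - ¼)) = -(-4 + √(¾)) = -(-4 + √3/2) = 4 - √3/2 ≈ 3.1340)
c(a, L) = L + 2*a (c(a, L) = (L + a) + a = L + 2*a)
-462*(I(-4, y(1)) + c(n, 21)) = -462*((-¼*1)² + (21 + 2*(4 - √3/2))) = -462*((-¼)² + (21 + (8 - √3))) = -462*(1/16 + (29 - √3)) = -462*(465/16 - √3) = -107415/8 + 462*√3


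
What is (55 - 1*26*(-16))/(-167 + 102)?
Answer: -471/65 ≈ -7.2462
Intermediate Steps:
(55 - 1*26*(-16))/(-167 + 102) = (55 - 26*(-16))/(-65) = (55 + 416)*(-1/65) = 471*(-1/65) = -471/65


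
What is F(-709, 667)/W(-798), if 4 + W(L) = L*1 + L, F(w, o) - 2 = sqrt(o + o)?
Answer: -1/800 - sqrt(1334)/1600 ≈ -0.024077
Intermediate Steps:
F(w, o) = 2 + sqrt(2)*sqrt(o) (F(w, o) = 2 + sqrt(o + o) = 2 + sqrt(2*o) = 2 + sqrt(2)*sqrt(o))
W(L) = -4 + 2*L (W(L) = -4 + (L*1 + L) = -4 + (L + L) = -4 + 2*L)
F(-709, 667)/W(-798) = (2 + sqrt(2)*sqrt(667))/(-4 + 2*(-798)) = (2 + sqrt(1334))/(-4 - 1596) = (2 + sqrt(1334))/(-1600) = (2 + sqrt(1334))*(-1/1600) = -1/800 - sqrt(1334)/1600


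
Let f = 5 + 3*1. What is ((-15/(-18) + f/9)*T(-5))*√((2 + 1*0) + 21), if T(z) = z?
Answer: -155*√23/18 ≈ -41.297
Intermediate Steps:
f = 8 (f = 5 + 3 = 8)
((-15/(-18) + f/9)*T(-5))*√((2 + 1*0) + 21) = ((-15/(-18) + 8/9)*(-5))*√((2 + 1*0) + 21) = ((-15*(-1/18) + 8*(⅑))*(-5))*√((2 + 0) + 21) = ((⅚ + 8/9)*(-5))*√(2 + 21) = ((31/18)*(-5))*√23 = -155*√23/18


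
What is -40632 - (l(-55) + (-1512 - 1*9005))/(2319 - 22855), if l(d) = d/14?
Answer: -11682009821/287504 ≈ -40633.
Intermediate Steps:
l(d) = d/14 (l(d) = d*(1/14) = d/14)
-40632 - (l(-55) + (-1512 - 1*9005))/(2319 - 22855) = -40632 - ((1/14)*(-55) + (-1512 - 1*9005))/(2319 - 22855) = -40632 - (-55/14 + (-1512 - 9005))/(-20536) = -40632 - (-55/14 - 10517)*(-1)/20536 = -40632 - (-147293)*(-1)/(14*20536) = -40632 - 1*147293/287504 = -40632 - 147293/287504 = -11682009821/287504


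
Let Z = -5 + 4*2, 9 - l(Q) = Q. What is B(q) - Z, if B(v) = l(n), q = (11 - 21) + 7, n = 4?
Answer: 2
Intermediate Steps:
q = -3 (q = -10 + 7 = -3)
l(Q) = 9 - Q
B(v) = 5 (B(v) = 9 - 1*4 = 9 - 4 = 5)
Z = 3 (Z = -5 + 8 = 3)
B(q) - Z = 5 - 1*3 = 5 - 3 = 2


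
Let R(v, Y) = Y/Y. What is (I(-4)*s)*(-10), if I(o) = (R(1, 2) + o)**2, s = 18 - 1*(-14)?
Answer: -2880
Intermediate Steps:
R(v, Y) = 1
s = 32 (s = 18 + 14 = 32)
I(o) = (1 + o)**2
(I(-4)*s)*(-10) = ((1 - 4)**2*32)*(-10) = ((-3)**2*32)*(-10) = (9*32)*(-10) = 288*(-10) = -2880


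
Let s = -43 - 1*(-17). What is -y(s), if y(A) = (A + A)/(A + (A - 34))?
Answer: -26/43 ≈ -0.60465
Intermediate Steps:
s = -26 (s = -43 + 17 = -26)
y(A) = 2*A/(-34 + 2*A) (y(A) = (2*A)/(A + (-34 + A)) = (2*A)/(-34 + 2*A) = 2*A/(-34 + 2*A))
-y(s) = -(-26)/(-17 - 26) = -(-26)/(-43) = -(-26)*(-1)/43 = -1*26/43 = -26/43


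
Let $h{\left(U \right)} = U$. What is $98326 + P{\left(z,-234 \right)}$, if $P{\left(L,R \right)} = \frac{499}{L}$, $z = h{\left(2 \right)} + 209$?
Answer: $\frac{20747285}{211} \approx 98328.0$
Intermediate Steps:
$z = 211$ ($z = 2 + 209 = 211$)
$98326 + P{\left(z,-234 \right)} = 98326 + \frac{499}{211} = \frac{20747285}{211}$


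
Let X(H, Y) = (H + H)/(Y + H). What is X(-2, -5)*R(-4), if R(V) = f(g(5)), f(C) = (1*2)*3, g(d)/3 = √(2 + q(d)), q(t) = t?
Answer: 24/7 ≈ 3.4286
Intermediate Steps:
g(d) = 3*√(2 + d)
f(C) = 6 (f(C) = 2*3 = 6)
R(V) = 6
X(H, Y) = 2*H/(H + Y) (X(H, Y) = (2*H)/(H + Y) = 2*H/(H + Y))
X(-2, -5)*R(-4) = (2*(-2)/(-2 - 5))*6 = (2*(-2)/(-7))*6 = (2*(-2)*(-⅐))*6 = (4/7)*6 = 24/7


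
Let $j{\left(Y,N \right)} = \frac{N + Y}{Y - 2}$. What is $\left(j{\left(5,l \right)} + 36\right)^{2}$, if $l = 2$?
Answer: $\frac{13225}{9} \approx 1469.4$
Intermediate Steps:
$j{\left(Y,N \right)} = \frac{N + Y}{-2 + Y}$
$\left(j{\left(5,l \right)} + 36\right)^{2} = \left(\frac{2 + 5}{-2 + 5} + 36\right)^{2} = \left(\frac{1}{3} \cdot 7 + 36\right)^{2} = \left(\frac{7}{3} + 36\right)^{2} = \left(\frac{115}{3}\right)^{2} = \frac{13225}{9}$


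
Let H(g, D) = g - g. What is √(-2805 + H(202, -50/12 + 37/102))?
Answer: I*√2805 ≈ 52.962*I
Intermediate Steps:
H(g, D) = 0
√(-2805 + H(202, -50/12 + 37/102)) = √(-2805 + 0) = √(-2805) = I*√2805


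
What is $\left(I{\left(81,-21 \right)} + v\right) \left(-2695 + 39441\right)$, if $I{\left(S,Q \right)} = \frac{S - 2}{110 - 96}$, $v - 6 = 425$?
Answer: $\frac{112314149}{7} \approx 1.6045 \cdot 10^{7}$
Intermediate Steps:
$v = 431$ ($v = 6 + 425 = 431$)
$I{\left(S,Q \right)} = - \frac{1}{7} + \frac{S}{14}$ ($I{\left(S,Q \right)} = \frac{-2 + S}{14} = \left(-2 + S\right) \frac{1}{14} = - \frac{1}{7} + \frac{S}{14}$)
$\left(I{\left(81,-21 \right)} + v\right) \left(-2695 + 39441\right) = \left(\left(- \frac{1}{7} + \frac{1}{14} \cdot 81\right) + 431\right) \left(-2695 + 39441\right) = \left(\left(- \frac{1}{7} + \frac{81}{14}\right) + 431\right) 36746 = \left(\frac{79}{14} + 431\right) 36746 = \frac{6113}{14} \cdot 36746 = \frac{112314149}{7}$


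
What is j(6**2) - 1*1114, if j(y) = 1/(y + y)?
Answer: -80207/72 ≈ -1114.0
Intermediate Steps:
j(y) = 1/(2*y)
j(6**2) - 1*1114 = 1/(2*(6**2)) - 1*1114 = (1/2)/36 - 1114 = (1/2)*(1/36) - 1114 = 1/72 - 1114 = -80207/72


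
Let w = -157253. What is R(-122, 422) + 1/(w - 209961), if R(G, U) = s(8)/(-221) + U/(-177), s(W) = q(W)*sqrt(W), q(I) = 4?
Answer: -154964485/64996878 - 8*sqrt(2)/221 ≈ -2.4354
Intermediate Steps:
s(W) = 4*sqrt(W)
R(G, U) = -8*sqrt(2)/221 - U/177 (R(G, U) = (4*sqrt(8))/(-221) + U/(-177) = (4*(2*sqrt(2)))*(-1/221) + U*(-1/177) = (8*sqrt(2))*(-1/221) - U/177 = -8*sqrt(2)/221 - U/177)
R(-122, 422) + 1/(w - 209961) = (-8*sqrt(2)/221 - 1/177*422) + 1/(-157253 - 209961) = (-8*sqrt(2)/221 - 422/177) + 1/(-367214) = (-422/177 - 8*sqrt(2)/221) - 1/367214 = -154964485/64996878 - 8*sqrt(2)/221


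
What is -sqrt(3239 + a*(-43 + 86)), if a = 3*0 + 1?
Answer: -sqrt(3282) ≈ -57.289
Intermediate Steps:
a = 1 (a = 0 + 1 = 1)
-sqrt(3239 + a*(-43 + 86)) = -sqrt(3239 + 1*(-43 + 86)) = -sqrt(3239 + 1*43) = -sqrt(3239 + 43) = -sqrt(3282)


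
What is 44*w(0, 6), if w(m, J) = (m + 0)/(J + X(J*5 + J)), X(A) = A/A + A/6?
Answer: 0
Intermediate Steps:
X(A) = 1 + A/6 (X(A) = 1 + A*(1/6) = 1 + A/6)
w(m, J) = m/(1 + 2*J) (w(m, J) = (m + 0)/(J + (1 + (J*5 + J)/6)) = m/(J + (1 + (5*J + J)/6)) = m/(J + (1 + (6*J)/6)) = m/(J + (1 + J)) = m/(1 + 2*J))
44*w(0, 6) = 44*(0/(1 + 2*6)) = 44*(0/(1 + 12)) = 44*(0/13) = 44*(0*(1/13)) = 44*0 = 0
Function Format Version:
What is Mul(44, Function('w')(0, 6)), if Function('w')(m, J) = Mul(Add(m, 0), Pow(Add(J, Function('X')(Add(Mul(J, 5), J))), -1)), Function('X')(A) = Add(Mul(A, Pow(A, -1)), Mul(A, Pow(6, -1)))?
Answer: 0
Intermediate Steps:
Function('X')(A) = Add(1, Mul(Rational(1, 6), A)) (Function('X')(A) = Add(1, Mul(A, Rational(1, 6))) = Add(1, Mul(Rational(1, 6), A)))
Function('w')(m, J) = Mul(m, Pow(Add(1, Mul(2, J)), -1)) (Function('w')(m, J) = Mul(Add(m, 0), Pow(Add(J, Add(1, Mul(Rational(1, 6), Add(Mul(J, 5), J)))), -1)) = Mul(m, Pow(Add(J, Add(1, Mul(Rational(1, 6), Add(Mul(5, J), J)))), -1)) = Mul(m, Pow(Add(J, Add(1, Mul(Rational(1, 6), Mul(6, J)))), -1)) = Mul(m, Pow(Add(J, Add(1, J)), -1)) = Mul(m, Pow(Add(1, Mul(2, J)), -1)))
Mul(44, Function('w')(0, 6)) = Mul(44, Mul(0, Pow(Add(1, Mul(2, 6)), -1))) = Mul(44, Mul(0, Pow(Add(1, 12), -1))) = Mul(44, Mul(0, Pow(13, -1))) = Mul(44, Mul(0, Rational(1, 13))) = Mul(44, 0) = 0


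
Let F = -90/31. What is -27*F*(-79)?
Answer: -191970/31 ≈ -6192.6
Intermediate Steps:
F = -90/31 (F = -90*1/31 = -90/31 ≈ -2.9032)
-27*F*(-79) = -27*(-90/31)*(-79) = (2430/31)*(-79) = -191970/31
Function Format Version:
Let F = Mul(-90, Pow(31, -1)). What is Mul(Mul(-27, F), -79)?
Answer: Rational(-191970, 31) ≈ -6192.6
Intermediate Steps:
F = Rational(-90, 31) (F = Mul(-90, Rational(1, 31)) = Rational(-90, 31) ≈ -2.9032)
Mul(Mul(-27, F), -79) = Mul(Mul(-27, Rational(-90, 31)), -79) = Mul(Rational(2430, 31), -79) = Rational(-191970, 31)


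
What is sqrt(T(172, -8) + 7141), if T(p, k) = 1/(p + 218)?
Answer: sqrt(1086146490)/390 ≈ 84.504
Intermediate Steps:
T(p, k) = 1/(218 + p)
sqrt(T(172, -8) + 7141) = sqrt(1/(218 + 172) + 7141) = sqrt(1/390 + 7141) = sqrt(2784991/390) = sqrt(1086146490)/390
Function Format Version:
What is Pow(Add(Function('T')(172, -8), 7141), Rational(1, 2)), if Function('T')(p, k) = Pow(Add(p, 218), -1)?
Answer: Mul(Rational(1, 390), Pow(1086146490, Rational(1, 2))) ≈ 84.504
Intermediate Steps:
Function('T')(p, k) = Pow(Add(218, p), -1)
Pow(Add(Function('T')(172, -8), 7141), Rational(1, 2)) = Pow(Add(Pow(Add(218, 172), -1), 7141), Rational(1, 2)) = Pow(Add(Pow(390, -1), 7141), Rational(1, 2)) = Pow(Add(Rational(1, 390), 7141), Rational(1, 2)) = Pow(Rational(2784991, 390), Rational(1, 2)) = Mul(Rational(1, 390), Pow(1086146490, Rational(1, 2)))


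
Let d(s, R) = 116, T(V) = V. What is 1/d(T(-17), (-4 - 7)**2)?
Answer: 1/116 ≈ 0.0086207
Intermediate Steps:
1/d(T(-17), (-4 - 7)**2) = 1/116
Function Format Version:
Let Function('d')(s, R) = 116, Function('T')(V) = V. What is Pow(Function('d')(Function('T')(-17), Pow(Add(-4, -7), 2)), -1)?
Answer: Rational(1, 116) ≈ 0.0086207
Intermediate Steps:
Pow(Function('d')(Function('T')(-17), Pow(Add(-4, -7), 2)), -1) = Pow(116, -1) = Rational(1, 116)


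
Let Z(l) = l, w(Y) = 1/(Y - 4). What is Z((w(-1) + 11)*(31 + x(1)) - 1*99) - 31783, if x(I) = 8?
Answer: -157304/5 ≈ -31461.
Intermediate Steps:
w(Y) = 1/(-4 + Y)
Z((w(-1) + 11)*(31 + x(1)) - 1*99) - 31783 = ((1/(-4 - 1) + 11)*(31 + 8) - 1*99) - 31783 = ((1/(-5) + 11)*39 - 99) - 31783 = ((-1/5 + 11)*39 - 99) - 31783 = ((54/5)*39 - 99) - 31783 = (2106/5 - 99) - 31783 = 1611/5 - 31783 = -157304/5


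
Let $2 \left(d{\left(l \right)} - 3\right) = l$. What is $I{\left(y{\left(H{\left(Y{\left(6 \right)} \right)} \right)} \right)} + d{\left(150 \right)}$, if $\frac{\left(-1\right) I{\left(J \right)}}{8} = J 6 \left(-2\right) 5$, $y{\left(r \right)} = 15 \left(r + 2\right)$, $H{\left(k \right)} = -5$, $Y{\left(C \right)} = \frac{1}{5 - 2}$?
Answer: $-21522$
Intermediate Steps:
$Y{\left(C \right)} = \frac{1}{3}$
$d{\left(l \right)} = 3 + \frac{l}{2}$
$y{\left(r \right)} = 30 + 15 r$ ($y{\left(r \right)} = 15 \left(2 + r\right) = 30 + 15 r$)
$I{\left(J \right)} = 480 J$ ($I{\left(J \right)} = - 8 J 6 \left(-2\right) 5 = - 8 J \left(\left(-12\right) 5\right) = - 8 J \left(-60\right) = - 8 \left(- 60 J\right) = 480 J$)
$I{\left(y{\left(H{\left(Y{\left(6 \right)} \right)} \right)} \right)} + d{\left(150 \right)} = 480 \left(30 + 15 \left(-5\right)\right) + \left(3 + \frac{1}{2} \cdot 150\right) = 480 \left(30 - 75\right) + \left(3 + 75\right) = 480 \left(-45\right) + 78 = -21600 + 78 = -21522$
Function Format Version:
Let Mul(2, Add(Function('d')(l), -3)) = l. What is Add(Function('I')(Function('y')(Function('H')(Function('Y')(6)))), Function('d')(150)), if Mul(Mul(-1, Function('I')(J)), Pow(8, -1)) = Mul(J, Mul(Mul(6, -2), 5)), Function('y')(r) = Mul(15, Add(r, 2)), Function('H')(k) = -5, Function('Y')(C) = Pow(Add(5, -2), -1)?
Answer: -21522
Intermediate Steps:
Function('Y')(C) = Rational(1, 3) (Function('Y')(C) = Pow(3, -1) = Rational(1, 3))
Function('d')(l) = Add(3, Mul(Rational(1, 2), l))
Function('y')(r) = Add(30, Mul(15, r)) (Function('y')(r) = Mul(15, Add(2, r)) = Add(30, Mul(15, r)))
Function('I')(J) = Mul(480, J) (Function('I')(J) = Mul(-8, Mul(J, Mul(Mul(6, -2), 5))) = Mul(-8, Mul(J, Mul(-12, 5))) = Mul(-8, Mul(J, -60)) = Mul(-8, Mul(-60, J)) = Mul(480, J))
Add(Function('I')(Function('y')(Function('H')(Function('Y')(6)))), Function('d')(150)) = Add(Mul(480, Add(30, Mul(15, -5))), Add(3, Mul(Rational(1, 2), 150))) = Add(Mul(480, Add(30, -75)), Add(3, 75)) = Add(Mul(480, -45), 78) = Add(-21600, 78) = -21522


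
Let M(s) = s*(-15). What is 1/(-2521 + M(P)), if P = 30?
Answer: -1/2971 ≈ -0.00033659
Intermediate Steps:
M(s) = -15*s
1/(-2521 + M(P)) = 1/(-2521 - 15*30) = 1/(-2521 - 450) = 1/(-2971) = -1/2971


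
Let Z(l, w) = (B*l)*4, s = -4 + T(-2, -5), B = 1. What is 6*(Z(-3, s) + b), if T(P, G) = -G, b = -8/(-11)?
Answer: -744/11 ≈ -67.636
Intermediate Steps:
b = 8/11 (b = -8*(-1/11) = 8/11 ≈ 0.72727)
s = 1 (s = -4 - 1*(-5) = -4 + 5 = 1)
Z(l, w) = 4*l (Z(l, w) = (1*l)*4 = l*4 = 4*l)
6*(Z(-3, s) + b) = 6*(4*(-3) + 8/11) = 6*(-12 + 8/11) = 6*(-124/11) = -744/11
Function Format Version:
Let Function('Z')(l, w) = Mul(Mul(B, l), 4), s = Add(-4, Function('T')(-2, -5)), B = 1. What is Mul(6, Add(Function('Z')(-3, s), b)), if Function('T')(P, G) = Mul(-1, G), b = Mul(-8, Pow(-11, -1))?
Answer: Rational(-744, 11) ≈ -67.636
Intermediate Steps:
b = Rational(8, 11) (b = Mul(-8, Rational(-1, 11)) = Rational(8, 11) ≈ 0.72727)
s = 1 (s = Add(-4, Mul(-1, -5)) = Add(-4, 5) = 1)
Function('Z')(l, w) = Mul(4, l) (Function('Z')(l, w) = Mul(Mul(1, l), 4) = Mul(l, 4) = Mul(4, l))
Mul(6, Add(Function('Z')(-3, s), b)) = Mul(6, Add(Mul(4, -3), Rational(8, 11))) = Mul(6, Add(-12, Rational(8, 11))) = Mul(6, Rational(-124, 11)) = Rational(-744, 11)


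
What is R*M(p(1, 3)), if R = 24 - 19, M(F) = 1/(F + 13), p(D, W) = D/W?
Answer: 3/8 ≈ 0.37500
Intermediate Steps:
M(F) = 1/(13 + F)
R = 5
R*M(p(1, 3)) = 5/(13 + 1/3) = 5/(13 + 1*(⅓)) = 5/(13 + ⅓) = 5/(40/3) = 5*(3/40) = 3/8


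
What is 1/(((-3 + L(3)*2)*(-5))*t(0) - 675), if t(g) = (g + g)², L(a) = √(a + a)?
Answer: -1/675 ≈ -0.0014815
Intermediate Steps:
L(a) = √2*√a (L(a) = √(2*a) = √2*√a)
t(g) = 4*g² (t(g) = (2*g)² = 4*g²)
1/(((-3 + L(3)*2)*(-5))*t(0) - 675) = 1/(((-3 + (√2*√3)*2)*(-5))*(4*0²) - 675) = 1/(((-3 + √6*2)*(-5))*(4*0) - 675) = 1/(((-3 + 2*√6)*(-5))*0 - 675) = 1/((15 - 10*√6)*0 - 675) = 1/(0 - 675) = 1/(-675) = -1/675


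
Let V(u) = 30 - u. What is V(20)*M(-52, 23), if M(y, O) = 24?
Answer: 240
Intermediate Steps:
V(20)*M(-52, 23) = (30 - 1*20)*24 = (30 - 20)*24 = 10*24 = 240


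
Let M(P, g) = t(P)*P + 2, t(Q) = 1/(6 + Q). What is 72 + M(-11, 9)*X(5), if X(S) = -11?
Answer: 129/5 ≈ 25.800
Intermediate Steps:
M(P, g) = 2 + P/(6 + P) (M(P, g) = P/(6 + P) + 2 = 2 + P/(6 + P))
72 + M(-11, 9)*X(5) = 72 + (3*(4 - 11)/(6 - 11))*(-11) = 72 + (3*(-7)/(-5))*(-11) = 72 + (3*(-⅕)*(-7))*(-11) = 72 + (21/5)*(-11) = 72 - 231/5 = 129/5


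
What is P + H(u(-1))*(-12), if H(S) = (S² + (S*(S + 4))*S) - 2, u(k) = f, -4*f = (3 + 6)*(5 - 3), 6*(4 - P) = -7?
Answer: -277/3 ≈ -92.333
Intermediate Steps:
P = 31/6 (P = 4 - ⅙*(-7) = 4 + 7/6 = 31/6 ≈ 5.1667)
f = -9/2 (f = -(3 + 6)*(5 - 3)/4 = -9*2/4 = -¼*18 = -9/2 ≈ -4.5000)
u(k) = -9/2
H(S) = -2 + S² + S²*(4 + S) (H(S) = (S² + (S*(4 + S))*S) - 2 = (S² + S²*(4 + S)) - 2 = -2 + S² + S²*(4 + S))
P + H(u(-1))*(-12) = 31/6 + (-2 + (-9/2)³ + 5*(-9/2)²)*(-12) = 31/6 + (-2 - 729/8 + 5*(81/4))*(-12) = 31/6 + (-2 - 729/8 + 405/4)*(-12) = 31/6 + (65/8)*(-12) = 31/6 - 195/2 = -277/3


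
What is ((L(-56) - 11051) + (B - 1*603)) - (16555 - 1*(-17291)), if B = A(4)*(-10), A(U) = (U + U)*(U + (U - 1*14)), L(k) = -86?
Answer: -45106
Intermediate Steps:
A(U) = 2*U*(-14 + 2*U) (A(U) = (2*U)*(U + (U - 14)) = (2*U)*(U + (-14 + U)) = (2*U)*(-14 + 2*U) = 2*U*(-14 + 2*U))
B = 480 (B = (4*4*(-7 + 4))*(-10) = (4*4*(-3))*(-10) = -48*(-10) = 480)
((L(-56) - 11051) + (B - 1*603)) - (16555 - 1*(-17291)) = ((-86 - 11051) + (480 - 1*603)) - (16555 - 1*(-17291)) = (-11137 + (480 - 603)) - (16555 + 17291) = (-11137 - 123) - 1*33846 = -11260 - 33846 = -45106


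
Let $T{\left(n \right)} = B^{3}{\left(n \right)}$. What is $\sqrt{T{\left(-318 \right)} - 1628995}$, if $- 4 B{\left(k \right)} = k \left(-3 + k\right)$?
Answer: $\frac{i \sqrt{265911125608558}}{4} \approx 4.0767 \cdot 10^{6} i$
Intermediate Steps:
$B{\left(k \right)} = - \frac{k \left(-3 + k\right)}{4}$
$T{\left(n \right)} = \frac{n^{3} \left(3 - n\right)^{3}}{64}$ ($T{\left(n \right)} = \left(\frac{n \left(3 - n\right)}{4}\right)^{3} = \frac{n^{3} \left(3 - n\right)^{3}}{64}$)
$\sqrt{T{\left(-318 \right)} - 1628995} = \sqrt{- \frac{\left(-318\right)^{3} \left(-3 - 318\right)^{3}}{64} - 1628995} = \sqrt{\left(- \frac{1}{64}\right) \left(-32157432\right) \left(-321\right)^{3} - 1628995} = \sqrt{\left(- \frac{1}{64}\right) \left(-32157432\right) \left(-33076161\right) - 1628995} = \sqrt{- \frac{132955549772319}{8} - 1628995} = \sqrt{- \frac{132955562804279}{8}} = \frac{i \sqrt{265911125608558}}{4}$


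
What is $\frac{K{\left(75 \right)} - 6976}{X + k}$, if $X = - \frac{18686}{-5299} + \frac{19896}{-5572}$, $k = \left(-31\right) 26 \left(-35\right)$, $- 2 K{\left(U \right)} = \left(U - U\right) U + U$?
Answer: $- \frac{14791485527}{59494852812} \approx -0.24862$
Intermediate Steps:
$K{\left(U \right)} = - \frac{U}{2}$ ($K{\left(U \right)} = - \frac{\left(U - U\right) U + U}{2} = - \frac{0 U + U}{2} = - \frac{0 + U}{2} = - \frac{U}{2}$)
$k = 28210$ ($k = \left(-806\right) \left(-35\right) = 28210$)
$X = - \frac{46804}{1054501}$ ($X = \left(-18686\right) \left(- \frac{1}{5299}\right) + 19896 \left(- \frac{1}{5572}\right) = \frac{18686}{5299} - \frac{4974}{1393} = - \frac{46804}{1054501} \approx -0.044385$)
$\frac{K{\left(75 \right)} - 6976}{X + k} = \frac{\left(- \frac{1}{2}\right) 75 - 6976}{- \frac{46804}{1054501} + 28210} = \frac{- \frac{75}{2} - 6976}{\frac{29747426406}{1054501}} = \left(- \frac{14027}{2}\right) \frac{1054501}{29747426406} = - \frac{14791485527}{59494852812}$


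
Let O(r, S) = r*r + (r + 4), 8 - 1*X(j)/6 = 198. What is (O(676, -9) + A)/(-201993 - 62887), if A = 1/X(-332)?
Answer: -521727839/301963200 ≈ -1.7278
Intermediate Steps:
X(j) = -1140 (X(j) = 48 - 6*198 = 48 - 1188 = -1140)
O(r, S) = 4 + r + r**2 (O(r, S) = r**2 + (4 + r) = 4 + r + r**2)
A = -1/1140 (A = 1/(-1140) = -1/1140 ≈ -0.00087719)
(O(676, -9) + A)/(-201993 - 62887) = ((4 + 676 + 676**2) - 1/1140)/(-201993 - 62887) = ((4 + 676 + 456976) - 1/1140)/(-264880) = (457656 - 1/1140)*(-1/264880) = (521727839/1140)*(-1/264880) = -521727839/301963200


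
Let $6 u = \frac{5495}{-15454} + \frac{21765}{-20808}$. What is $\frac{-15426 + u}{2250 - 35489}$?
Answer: $\frac{4960565066477}{10688559928848} \approx 0.4641$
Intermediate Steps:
$u = - \frac{75116045}{321566832}$ ($u = \frac{\frac{5495}{-15454} + \frac{21765}{-20808}}{6} = \frac{5495 \left(- \frac{1}{15454}\right) + 21765 \left(- \frac{1}{20808}\right)}{6} = \frac{- \frac{5495}{15454} - \frac{7255}{6936}}{6} = \frac{1}{6} \left(- \frac{75116045}{53594472}\right) = - \frac{75116045}{321566832} \approx -0.23359$)
$\frac{-15426 + u}{2250 - 35489} = \frac{-15426 - \frac{75116045}{321566832}}{2250 - 35489} = - \frac{4960565066477}{321566832 \left(-33239\right)} = \left(- \frac{4960565066477}{321566832}\right) \left(- \frac{1}{33239}\right) = \frac{4960565066477}{10688559928848}$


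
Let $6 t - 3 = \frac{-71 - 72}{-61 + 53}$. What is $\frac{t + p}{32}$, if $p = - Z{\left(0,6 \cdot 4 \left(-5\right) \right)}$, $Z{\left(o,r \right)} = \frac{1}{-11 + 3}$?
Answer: $\frac{173}{1536} \approx 0.11263$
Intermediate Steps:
$Z{\left(o,r \right)} = - \frac{1}{8}$ ($Z{\left(o,r \right)} = \frac{1}{-8} = - \frac{1}{8}$)
$p = \frac{1}{8}$ ($p = \left(-1\right) \left(- \frac{1}{8}\right) = \frac{1}{8} \approx 0.125$)
$t = \frac{167}{48}$ ($t = \frac{1}{2} + \frac{\left(-71 - 72\right) \frac{1}{-61 + 53}}{6} = \frac{1}{2} + \frac{\left(-143\right) \frac{1}{-8}}{6} = \frac{1}{2} + \frac{\left(-143\right) \left(- \frac{1}{8}\right)}{6} = \frac{1}{2} + \frac{1}{6} \cdot \frac{143}{8} = \frac{1}{2} + \frac{143}{48} = \frac{167}{48} \approx 3.4792$)
$\frac{t + p}{32} = \frac{\frac{167}{48} + \frac{1}{8}}{32} = \frac{1}{32} \cdot \frac{173}{48} = \frac{173}{1536}$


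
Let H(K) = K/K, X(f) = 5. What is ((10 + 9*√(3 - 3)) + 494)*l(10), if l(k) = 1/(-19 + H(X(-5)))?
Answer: -28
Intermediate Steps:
H(K) = 1
l(k) = -1/18 (l(k) = 1/(-19 + 1) = 1/(-18) = -1/18)
((10 + 9*√(3 - 3)) + 494)*l(10) = ((10 + 9*√(3 - 3)) + 494)*(-1/18) = ((10 + 9*√0) + 494)*(-1/18) = ((10 + 9*0) + 494)*(-1/18) = ((10 + 0) + 494)*(-1/18) = (10 + 494)*(-1/18) = 504*(-1/18) = -28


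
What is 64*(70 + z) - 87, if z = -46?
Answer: 1449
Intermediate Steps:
64*(70 + z) - 87 = 64*(70 - 46) - 87 = 64*24 - 87 = 1536 - 87 = 1449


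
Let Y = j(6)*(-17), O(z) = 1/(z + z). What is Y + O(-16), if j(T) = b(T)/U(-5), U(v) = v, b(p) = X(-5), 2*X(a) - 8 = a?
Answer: 811/160 ≈ 5.0687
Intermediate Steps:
X(a) = 4 + a/2
b(p) = 3/2 (b(p) = 4 + (½)*(-5) = 4 - 5/2 = 3/2)
O(z) = 1/(2*z)
j(T) = -3/10 (j(T) = (3/2)/(-5) = (3/2)*(-⅕) = -3/10)
Y = 51/10 (Y = -3/10*(-17) = 51/10 ≈ 5.1000)
Y + O(-16) = 51/10 + (½)/(-16) = 51/10 + (½)*(-1/16) = 51/10 - 1/32 = 811/160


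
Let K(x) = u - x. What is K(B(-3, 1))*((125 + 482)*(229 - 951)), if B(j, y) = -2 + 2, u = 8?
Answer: -3506032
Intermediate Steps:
B(j, y) = 0
K(x) = 8 - x
K(B(-3, 1))*((125 + 482)*(229 - 951)) = (8 - 1*0)*((125 + 482)*(229 - 951)) = (8 + 0)*(607*(-722)) = 8*(-438254) = -3506032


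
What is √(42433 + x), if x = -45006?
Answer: I*√2573 ≈ 50.725*I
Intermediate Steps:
√(42433 + x) = √(42433 - 45006) = √(-2573) = I*√2573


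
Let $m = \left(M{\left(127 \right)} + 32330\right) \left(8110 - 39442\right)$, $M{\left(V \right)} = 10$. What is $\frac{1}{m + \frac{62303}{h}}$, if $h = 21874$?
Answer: $- \frac{21874}{22164418410817} \approx -9.869 \cdot 10^{-10}$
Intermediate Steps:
$m = -1013276880$ ($m = \left(10 + 32330\right) \left(8110 - 39442\right) = 32340 \left(-31332\right) = -1013276880$)
$\frac{1}{m + \frac{62303}{h}} = \frac{1}{-1013276880 + \frac{62303}{21874}} = \frac{1}{- \frac{22164418410817}{21874}} = - \frac{21874}{22164418410817}$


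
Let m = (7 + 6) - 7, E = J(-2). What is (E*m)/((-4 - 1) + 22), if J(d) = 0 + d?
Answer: -12/17 ≈ -0.70588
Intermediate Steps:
J(d) = d
E = -2
m = 6 (m = 13 - 7 = 6)
(E*m)/((-4 - 1) + 22) = (-2*6)/((-4 - 1) + 22) = -12/(-5 + 22) = -12/17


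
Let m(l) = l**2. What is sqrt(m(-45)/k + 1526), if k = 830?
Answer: sqrt(42117686)/166 ≈ 39.095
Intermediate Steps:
sqrt(m(-45)/k + 1526) = sqrt((-45)**2/830 + 1526) = sqrt(2025*(1/830) + 1526) = sqrt(405/166 + 1526) = sqrt(253721/166) = sqrt(42117686)/166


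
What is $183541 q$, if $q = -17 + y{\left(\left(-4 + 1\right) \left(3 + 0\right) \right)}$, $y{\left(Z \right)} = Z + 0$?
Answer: $-4772066$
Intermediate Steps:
$y{\left(Z \right)} = Z$
$q = -26$ ($q = -17 + \left(-4 + 1\right) \left(3 + 0\right) = -17 - 9 = -26$)
$183541 q = 183541 \left(-26\right) = -4772066$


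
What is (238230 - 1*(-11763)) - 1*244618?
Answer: 5375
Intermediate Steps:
(238230 - 1*(-11763)) - 1*244618 = (238230 + 11763) - 244618 = 249993 - 244618 = 5375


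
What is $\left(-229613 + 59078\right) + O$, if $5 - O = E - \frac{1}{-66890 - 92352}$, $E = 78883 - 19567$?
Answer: $- \frac{36601136733}{159242} \approx -2.2985 \cdot 10^{5}$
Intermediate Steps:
$E = 59316$ ($E = 78883 - 19567 = 59316$)
$O = - \frac{9444802263}{159242}$ ($O = 5 - \left(59316 - \frac{1}{-66890 - 92352}\right) = 5 - \left(59316 - \frac{1}{-159242}\right) = 5 - \left(59316 - - \frac{1}{159242}\right) = 5 - \left(59316 + \frac{1}{159242}\right) = 5 - \frac{9445598473}{159242} = - \frac{9444802263}{159242} \approx -59311.0$)
$\left(-229613 + 59078\right) + O = \left(-229613 + 59078\right) - \frac{9444802263}{159242} = -170535 - \frac{9444802263}{159242} = - \frac{36601136733}{159242}$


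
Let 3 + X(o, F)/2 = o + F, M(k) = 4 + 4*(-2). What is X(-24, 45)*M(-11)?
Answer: -144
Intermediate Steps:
M(k) = -4 (M(k) = 4 - 8 = -4)
X(o, F) = -6 + 2*F + 2*o (X(o, F) = -6 + 2*(o + F) = -6 + 2*(F + o) = -6 + (2*F + 2*o) = -6 + 2*F + 2*o)
X(-24, 45)*M(-11) = (-6 + 2*45 + 2*(-24))*(-4) = (-6 + 90 - 48)*(-4) = 36*(-4) = -144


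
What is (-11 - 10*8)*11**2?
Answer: -11011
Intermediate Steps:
(-11 - 10*8)*11**2 = (-11 - 80)*121 = -91*121 = -11011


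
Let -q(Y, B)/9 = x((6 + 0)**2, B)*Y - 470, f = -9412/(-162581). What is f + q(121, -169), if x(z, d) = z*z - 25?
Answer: -224343724097/162581 ≈ -1.3799e+6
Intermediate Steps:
x(z, d) = -25 + z**2 (x(z, d) = z**2 - 25 = -25 + z**2)
f = 9412/162581 (f = -9412*(-1/162581) = 9412/162581 ≈ 0.057891)
q(Y, B) = 4230 - 11439*Y (q(Y, B) = -9*((-25 + ((6 + 0)**2)**2)*Y - 470) = -9*((-25 + (6**2)**2)*Y - 470) = -9*((-25 + 36**2)*Y - 470) = -9*((-25 + 1296)*Y - 470) = -9*(1271*Y - 470) = -9*(-470 + 1271*Y) = 4230 - 11439*Y)
f + q(121, -169) = 9412/162581 + (4230 - 11439*121) = 9412/162581 + (4230 - 1384119) = 9412/162581 - 1379889 = -224343724097/162581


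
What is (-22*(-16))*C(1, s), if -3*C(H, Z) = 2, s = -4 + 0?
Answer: -704/3 ≈ -234.67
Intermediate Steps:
s = -4
C(H, Z) = -⅔ (C(H, Z) = -⅓*2 = -⅔)
(-22*(-16))*C(1, s) = -22*(-16)*(-⅔) = 352*(-⅔) = -704/3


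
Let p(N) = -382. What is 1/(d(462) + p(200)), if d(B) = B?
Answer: 1/80 ≈ 0.012500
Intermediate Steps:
1/(d(462) + p(200)) = 1/(462 - 382) = 1/80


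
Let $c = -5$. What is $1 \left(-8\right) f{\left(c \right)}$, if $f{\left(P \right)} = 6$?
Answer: $-48$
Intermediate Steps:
$1 \left(-8\right) f{\left(c \right)} = 1 \left(-8\right) 6 = \left(-8\right) 6 = -48$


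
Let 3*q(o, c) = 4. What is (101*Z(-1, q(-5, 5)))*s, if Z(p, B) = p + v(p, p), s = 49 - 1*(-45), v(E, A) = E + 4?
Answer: 18988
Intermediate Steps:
q(o, c) = 4/3 (q(o, c) = (1/3)*4 = 4/3)
v(E, A) = 4 + E
s = 94 (s = 49 + 45 = 94)
Z(p, B) = 4 + 2*p (Z(p, B) = p + (4 + p) = 4 + 2*p)
(101*Z(-1, q(-5, 5)))*s = (101*(4 + 2*(-1)))*94 = (101*(4 - 2))*94 = (101*2)*94 = 202*94 = 18988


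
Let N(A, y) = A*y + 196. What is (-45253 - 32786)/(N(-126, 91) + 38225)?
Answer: -8671/2995 ≈ -2.8952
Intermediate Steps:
N(A, y) = 196 + A*y
(-45253 - 32786)/(N(-126, 91) + 38225) = (-45253 - 32786)/((196 - 126*91) + 38225) = -78039/((196 - 11466) + 38225) = -78039/(-11270 + 38225) = -78039/26955 = -78039*1/26955 = -8671/2995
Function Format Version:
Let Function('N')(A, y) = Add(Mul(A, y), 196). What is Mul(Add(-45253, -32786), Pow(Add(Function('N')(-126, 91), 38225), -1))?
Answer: Rational(-8671, 2995) ≈ -2.8952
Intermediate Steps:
Function('N')(A, y) = Add(196, Mul(A, y))
Mul(Add(-45253, -32786), Pow(Add(Function('N')(-126, 91), 38225), -1)) = Mul(Add(-45253, -32786), Pow(Add(Add(196, Mul(-126, 91)), 38225), -1)) = Mul(-78039, Pow(Add(Add(196, -11466), 38225), -1)) = Mul(-78039, Pow(Add(-11270, 38225), -1)) = Mul(-78039, Pow(26955, -1)) = Mul(-78039, Rational(1, 26955)) = Rational(-8671, 2995)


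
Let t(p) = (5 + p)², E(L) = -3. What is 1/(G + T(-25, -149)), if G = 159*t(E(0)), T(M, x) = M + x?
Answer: 1/462 ≈ 0.0021645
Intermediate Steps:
G = 636 (G = 159*(5 - 3)² = 159*2² = 159*4 = 636)
1/(G + T(-25, -149)) = 1/(636 + (-25 - 149)) = 1/(636 - 174) = 1/462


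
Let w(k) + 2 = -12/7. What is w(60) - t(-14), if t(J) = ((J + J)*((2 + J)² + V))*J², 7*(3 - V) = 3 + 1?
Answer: 5625174/7 ≈ 8.0360e+5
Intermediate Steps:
V = 17/7 (V = 3 - (3 + 1)/7 = 3 - ⅐*4 = 3 - 4/7 = 17/7 ≈ 2.4286)
w(k) = -26/7 (w(k) = -2 - 12/7 = -26/7)
t(J) = 2*J³*(17/7 + (2 + J)²) (t(J) = ((J + J)*((2 + J)² + 17/7))*J² = ((2*J)*(17/7 + (2 + J)²))*J² = (2*J*(17/7 + (2 + J)²))*J² = 2*J³*(17/7 + (2 + J)²))
w(60) - t(-14) = -26/7 - (-14)³*(34/7 + 2*(2 - 14)²) = -26/7 - (-2744)*(34/7 + 2*(-12)²) = -26/7 - (-2744)*(34/7 + 2*144) = -26/7 - (-2744)*(34/7 + 288) = -26/7 - (-2744)*2050/7 = -26/7 - 1*(-803600) = -26/7 + 803600 = 5625174/7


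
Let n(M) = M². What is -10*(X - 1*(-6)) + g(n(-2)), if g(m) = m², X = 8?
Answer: -124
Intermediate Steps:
-10*(X - 1*(-6)) + g(n(-2)) = -10*(8 - 1*(-6)) + ((-2)²)² = -10*(8 + 6) + 4² = -10*14 + 16 = -140 + 16 = -124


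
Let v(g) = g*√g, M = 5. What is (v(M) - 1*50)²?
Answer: 2625 - 500*√5 ≈ 1507.0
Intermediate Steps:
v(g) = g^(3/2)
(v(M) - 1*50)² = (5^(3/2) - 1*50)² = (5*√5 - 50)² = (-50 + 5*√5)²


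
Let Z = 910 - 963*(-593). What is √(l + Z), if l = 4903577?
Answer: 3*√608394 ≈ 2340.0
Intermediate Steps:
Z = 571969 (Z = 910 + 571059 = 571969)
√(l + Z) = √(4903577 + 571969) = √5475546 = 3*√608394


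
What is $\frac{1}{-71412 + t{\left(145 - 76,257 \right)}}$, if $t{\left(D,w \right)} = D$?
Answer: $- \frac{1}{71343} \approx -1.4017 \cdot 10^{-5}$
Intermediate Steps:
$\frac{1}{-71412 + t{\left(145 - 76,257 \right)}} = \frac{1}{-71412 + \left(145 - 76\right)} = \frac{1}{-71412 + 69} = \frac{1}{-71343} = - \frac{1}{71343}$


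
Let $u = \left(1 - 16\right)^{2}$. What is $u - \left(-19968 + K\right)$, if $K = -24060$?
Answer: $44253$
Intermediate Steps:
$u = 225$ ($u = \left(-15\right)^{2} = 225$)
$u - \left(-19968 + K\right) = 225 - \left(-19968 - 24060\right) = 225 - -44028 = 225 + 44028 = 44253$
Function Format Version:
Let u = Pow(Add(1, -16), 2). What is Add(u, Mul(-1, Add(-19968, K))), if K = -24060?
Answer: 44253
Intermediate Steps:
u = 225 (u = Pow(-15, 2) = 225)
Add(u, Mul(-1, Add(-19968, K))) = Add(225, Mul(-1, Add(-19968, -24060))) = Add(225, Mul(-1, -44028)) = Add(225, 44028) = 44253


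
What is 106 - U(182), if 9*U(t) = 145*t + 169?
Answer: -2845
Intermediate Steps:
U(t) = 169/9 + 145*t/9 (U(t) = (145*t + 169)/9 = (169 + 145*t)/9 = 169/9 + 145*t/9)
106 - U(182) = 106 - (169/9 + (145/9)*182) = 106 - (169/9 + 26390/9) = 106 - 1*2951 = 106 - 2951 = -2845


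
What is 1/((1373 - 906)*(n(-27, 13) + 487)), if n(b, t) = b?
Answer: 1/214820 ≈ 4.6551e-6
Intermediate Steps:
1/((1373 - 906)*(n(-27, 13) + 487)) = 1/((1373 - 906)*(-27 + 487)) = 1/(467*460) = 1/214820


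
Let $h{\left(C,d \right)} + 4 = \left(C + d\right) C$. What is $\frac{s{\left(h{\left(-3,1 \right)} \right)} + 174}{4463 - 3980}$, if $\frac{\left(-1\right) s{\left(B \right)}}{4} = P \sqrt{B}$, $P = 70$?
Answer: $\frac{58}{161} - \frac{40 \sqrt{2}}{69} \approx -0.45959$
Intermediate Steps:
$h{\left(C,d \right)} = -4 + C \left(C + d\right)$ ($h{\left(C,d \right)} = -4 + \left(C + d\right) C = -4 + C \left(C + d\right)$)
$s{\left(B \right)} = - 280 \sqrt{B}$ ($s{\left(B \right)} = - 4 \cdot 70 \sqrt{B} = - 280 \sqrt{B}$)
$\frac{s{\left(h{\left(-3,1 \right)} \right)} + 174}{4463 - 3980} = \frac{- 280 \sqrt{-4 + \left(-3\right)^{2} - 3} + 174}{4463 - 3980} = \frac{- 280 \sqrt{-4 + 9 - 3} + 174}{483} = \left(- 280 \sqrt{2} + 174\right) \frac{1}{483} = \left(174 - 280 \sqrt{2}\right) \frac{1}{483} = \frac{58}{161} - \frac{40 \sqrt{2}}{69}$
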